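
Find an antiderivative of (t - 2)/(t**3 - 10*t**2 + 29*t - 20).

Factor the denominator: (t - 5)*(t - 4)*(t - 1).
Partial-fraction decomposition: -1/(12*(t - 1)) - 2/(3*(t - 4)) + 3/(4*(t - 5)).
Integrate each term: A/(t−a) contributes A·log|t−a|.

3*log(t - 5)/4 - 2*log(t - 4)/3 - log(t - 1)/12 + C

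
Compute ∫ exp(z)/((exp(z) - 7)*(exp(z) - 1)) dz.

Let u = e^z, du = e^z dz.
The integral becomes ∫ du/((u-7)(u-1)); decompose into partial fractions.

log(exp(z) - 7)/6 - log(exp(z) - 1)/6 + C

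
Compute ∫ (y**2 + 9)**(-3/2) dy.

y/(9*sqrt(y**2 + 9)) + C

Substitute y = 3·tan(θ), so dy = 3·sec(θ)^2 dθ and the radical becomes sqrt(y**2 + 9) = 3·sec(θ) by the Pythagorean identity.
Integrate the resulting trig expression in θ, then back-substitute tan(θ) = y/3, sec(θ) = sqrt(y**2 + 9)/3 (absorbing any constant into C).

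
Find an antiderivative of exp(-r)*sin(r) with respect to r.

-exp(-r)*sin(r)/2 - exp(-r)*cos(r)/2 + C

Let I denote the integral. Integrate by parts with u = sin(r), dv = exp(-r) dr, so v = -exp(-r): I = -exp(-r)*sin(r) + ∫ exp(-r)*cos(r) dr.
Apply parts again with u = cos(r), dv = exp(-r) dr: ∫ exp(-r)*cos(r) dr = -exp(-r)*cos(r) − I. Substituting back brings back I: I = -exp(-r)*sin(r) - exp(-r)*cos(r) − I.
Solving for I: (1 + 1)·I equals the remaining terms, so I = (1/2)·(-exp(-r)*sin(r) - exp(-r)*cos(r)).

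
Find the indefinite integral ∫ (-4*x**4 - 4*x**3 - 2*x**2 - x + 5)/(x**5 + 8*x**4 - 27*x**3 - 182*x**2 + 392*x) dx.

5*log(x)/392 - 1311*log(x - 4)/968 + 101*log(x - 2)/324 - 1426409*log(x + 7)/480249 - 8318/(693*x + 4851) + C

Factor the denominator: x*(x - 4)*(x - 2)*(x + 7)**2.
Partial-fraction decomposition: -1426409/(480249*(x + 7)) + 8318/(693*(x + 7)**2) + 101/(324*(x - 2)) - 1311/(968*(x - 4)) + 5/(392*x).
Integrate each term; A/(x−a) gives A·log|x−a|; A/(x−a)² gives −A/(x−a).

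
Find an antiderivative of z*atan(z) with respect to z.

z**2*atan(z)/2 - z/2 + atan(z)/2 + C

Use integration by parts with u = arctan(z), dv = z dz.
Then du = 1/(z**2 + 1) dz.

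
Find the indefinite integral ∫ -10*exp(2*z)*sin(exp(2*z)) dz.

5*cos(exp(2*z)) + C

Let u = exp(2*z), so du = (2*exp(2*z)) dz.
Rewriting, the integral becomes -5·∫ sin(u) du = -5·-cos(u).
Substituting back, u = exp(2*z).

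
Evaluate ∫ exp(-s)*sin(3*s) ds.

-exp(-s)*sin(3*s)/10 - 3*exp(-s)*cos(3*s)/10 + C

Let I denote the integral. Integrate by parts with u = sin(3*s), dv = exp(-s) ds, so v = -exp(-s): I = -exp(-s)*sin(3*s) + 3·∫ exp(-s)*cos(3*s) ds.
Apply parts again with u = cos(3*s), dv = exp(-s) ds: ∫ exp(-s)*cos(3*s) ds = -exp(-s)*cos(3*s) − 3·I. Substituting back brings back I: I = -exp(-s)*sin(3*s) - 3*exp(-s)*cos(3*s) − 9·I.
Solving for I: (1 + 9)·I equals the remaining terms, so I = (1/10)·(-exp(-s)*sin(3*s) - 3*exp(-s)*cos(3*s)).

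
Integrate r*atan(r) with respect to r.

Use integration by parts with u = arctan(r), dv = r dr.
Then du = 1/(r**2 + 1) dr.

r**2*atan(r)/2 - r/2 + atan(r)/2 + C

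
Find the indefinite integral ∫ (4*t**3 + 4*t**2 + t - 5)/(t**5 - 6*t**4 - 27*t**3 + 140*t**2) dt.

log(t)/3920 + 785*log(t - 7)/882 - 319*log(t - 4)/432 - 41*log(t + 5)/270 + 1/(28*t) + C

Factor the denominator: t**2*(t - 7)*(t - 4)*(t + 5).
Partial-fraction decomposition: -41/(270*(t + 5)) - 319/(432*(t - 4)) + 785/(882*(t - 7)) + 1/(3920*t) - 1/(28*t**2).
Integrate each term; A/(t−a) gives A·log|t−a|; A/(t−a)² gives −A/(t−a).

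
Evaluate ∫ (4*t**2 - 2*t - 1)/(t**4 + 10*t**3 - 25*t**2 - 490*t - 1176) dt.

181*log(t - 7)/2002 - 71*log(t + 4)/66 + 155*log(t + 6)/26 - 209*log(t + 7)/42 + C

Factor the denominator: (t - 7)*(t + 4)*(t + 6)*(t + 7).
Partial-fraction decomposition: -209/(42*(t + 7)) + 155/(26*(t + 6)) - 71/(66*(t + 4)) + 181/(2002*(t - 7)).
Integrate each term: A/(t−a) contributes A·log|t−a|.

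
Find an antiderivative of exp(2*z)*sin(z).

Let I denote the integral. Integrate by parts with u = sin(z), dv = exp(2*z) dz, so v = exp(2*z)/2: I = exp(2*z)*sin(z)/2 − (1/2)·∫ exp(2*z)*cos(z) dz.
Apply parts again with u = cos(z), dv = exp(2*z) dz: ∫ exp(2*z)*cos(z) dz = exp(2*z)*cos(z)/2 + (1/2)·I. Substituting back brings back I: I = exp(2*z)*sin(z)/2 - exp(2*z)*cos(z)/4 − (1/4)·I.
Solving for I: (1 + 1/4)·I equals the remaining terms, so I = (4/5)·(exp(2*z)*sin(z)/2 - exp(2*z)*cos(z)/4).

2*exp(2*z)*sin(z)/5 - exp(2*z)*cos(z)/5 + C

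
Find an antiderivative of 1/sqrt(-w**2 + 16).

Substitute w = 4·sin(θ), so dw = 4·cos(θ) dθ and the radical becomes sqrt(-w**2 + 16) = 4·cos(θ) by the Pythagorean identity.
Integrate the resulting trig expression in θ, then back-substitute θ = asin(w/4), sin(θ) = w/4, cos(θ) = sqrt(-w**2 + 16)/4 (absorbing any constant into C).

asin(w/4) + C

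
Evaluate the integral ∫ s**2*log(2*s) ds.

s**3*(log(s) + log(2))/3 - s**3/9 + C

Use integration by parts with u = log(2*s), dv = s**2 ds.
Then du = 1/s ds and v = s**3/3.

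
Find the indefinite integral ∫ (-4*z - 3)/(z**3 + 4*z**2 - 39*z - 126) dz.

-3*log(z - 6)/13 - log(z + 3)/4 + 25*log(z + 7)/52 + C

Factor the denominator: (z - 6)*(z + 3)*(z + 7).
Partial-fraction decomposition: 25/(52*(z + 7)) - 1/(4*(z + 3)) - 3/(13*(z - 6)).
Integrate each term: A/(z−a) contributes A·log|z−a|.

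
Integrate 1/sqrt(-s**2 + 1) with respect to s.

asin(s) + C

Substitute s = sin(θ), so ds = cos(θ) dθ and the radical becomes sqrt(-s**2 + 1) = cos(θ) by the Pythagorean identity.
Integrate the resulting trig expression in θ, then back-substitute θ = asin(s), sin(θ) = s, cos(θ) = sqrt(-s**2 + 1) (absorbing any constant into C).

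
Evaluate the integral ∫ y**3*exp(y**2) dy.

Let u = y², du = 2y dy; rewrite as (1/2)∫ u^1·exp(1u) du.
Now integrate by parts 1 time.

(y**2 - 1)*exp(y**2)/2 + C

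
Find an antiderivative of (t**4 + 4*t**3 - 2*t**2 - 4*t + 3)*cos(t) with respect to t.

Use integration by parts with u = t**4 + 4*t**3 - 2*t**2 - 4*t + 3, dv = cos(t) dt, so v = sin(t).
Apply parts 4 times (tabular method): alternate signs, differentiate u down to 0, integrate dv up.

t**4*sin(t) + 4*t**3*sin(t) + 4*t**3*cos(t) - 14*t**2*sin(t) + 12*t**2*cos(t) - 28*t*sin(t) - 28*t*cos(t) + 31*sin(t) - 28*cos(t) + C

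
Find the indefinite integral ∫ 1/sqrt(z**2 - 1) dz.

Substitute z = sec(θ), so dz = sec(θ)*tan(θ) dθ and the radical becomes sqrt(z**2 - 1) = tan(θ) by the Pythagorean identity.
Integrate the resulting trig expression in θ, then back-substitute sec(θ) = z, tan(θ) = sqrt(z**2 - 1) (absorbing any constant into C).

log(z + sqrt(z**2 - 1)) + C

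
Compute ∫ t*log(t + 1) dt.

Use integration by parts with u = log(t + 1), dv = t dt.
Then du = 1/(t + 1) dt and v = t**2/2.

t**2*log(t + 1)/2 - t**2/4 + t/2 - log(t + 1)/2 + C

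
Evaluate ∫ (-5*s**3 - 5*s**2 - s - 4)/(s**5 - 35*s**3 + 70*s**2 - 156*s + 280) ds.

-253*log(s - 5)/348 + 11*log(s - 2)/36 + 491*log(s + 7)/1908 + 1009*log(s**2 + 4)/12296 - 537*atan(s/2)/6148 + C

Factor the denominator: (s - 5)*(s - 2)*(s + 7)*(s**2 + 4).
Partial-fraction decomposition: (1009*s - 1074)/(6148*(s**2 + 4)) + 491/(1908*(s + 7)) + 11/(36*(s - 2)) - 253/(348*(s - 5)).
Integrate each term; A/(s−a) gives A·log|s−a|; the (Bs+D)/(s²+p²) term gives a log and an atan.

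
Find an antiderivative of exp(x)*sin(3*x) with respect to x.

exp(x)*sin(3*x)/10 - 3*exp(x)*cos(3*x)/10 + C

Let I denote the integral. Integrate by parts with u = sin(3*x), dv = exp(x) dx, so v = exp(x): I = exp(x)*sin(3*x) − 3·∫ exp(x)*cos(3*x) dx.
Apply parts again with u = cos(3*x), dv = exp(x) dx: ∫ exp(x)*cos(3*x) dx = exp(x)*cos(3*x) + 3·I. Substituting back brings back I: I = exp(x)*sin(3*x) - 3*exp(x)*cos(3*x) − 9·I.
Solving for I: (1 + 9)·I equals the remaining terms, so I = (1/10)·(exp(x)*sin(3*x) - 3*exp(x)*cos(3*x)).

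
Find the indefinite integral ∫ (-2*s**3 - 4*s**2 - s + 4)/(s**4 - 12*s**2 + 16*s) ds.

log(s)/4 - 7*log(s - 2)/4 - log(s + 4)/2 + 5/(2*s - 4) + C

Factor the denominator: s*(s - 2)**2*(s + 4).
Partial-fraction decomposition: -1/(2*(s + 4)) - 7/(4*(s - 2)) - 5/(2*(s - 2)**2) + 1/(4*s).
Integrate each term; A/(s−a) gives A·log|s−a|; A/(s−a)² gives −A/(s−a).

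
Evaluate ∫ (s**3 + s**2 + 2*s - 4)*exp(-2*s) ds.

(-4*s**3 - 10*s**2 - 18*s + 7)*exp(-2*s)/8 + C

Use integration by parts with u = s**3 + s**2 + 2*s - 4, dv = exp(-2*s) ds, so v = -exp(-2*s)/2.
Apply parts 3 times (tabular method): alternate signs, differentiate u down to 0, integrate dv up.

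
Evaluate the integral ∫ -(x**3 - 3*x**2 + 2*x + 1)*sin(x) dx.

x**3*cos(x) - 3*x**2*sin(x) - 3*x**2*cos(x) + 6*x*sin(x) - 4*x*cos(x) + 4*sin(x) + 7*cos(x) + C

Use integration by parts with u = x**3 - 3*x**2 + 2*x + 1, dv = -sin(x) dx, so v = cos(x).
Apply parts 3 times (tabular method): alternate signs, differentiate u down to 0, integrate dv up.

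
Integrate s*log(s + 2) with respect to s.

Use integration by parts with u = log(s + 2), dv = s ds.
Then du = 1/(s + 2) ds and v = s**2/2.

s**2*log(s + 2)/2 - s**2/4 + s - 2*log(s + 2) + C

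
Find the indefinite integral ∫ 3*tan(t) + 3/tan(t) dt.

Let u = tan(t), so du = (tan(t)**2 + 1) dt.
Rewriting, the integral becomes 3·∫ 1/u du = 3·log(u).
Substituting back, u = tan(t).

3*log(tan(t)) + C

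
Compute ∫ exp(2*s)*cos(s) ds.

Let I denote the integral. Integrate by parts with u = cos(s), dv = exp(2*s) ds, so v = exp(2*s)/2: I = exp(2*s)*cos(s)/2 + (1/2)·∫ exp(2*s)*sin(s) ds.
Apply parts again with u = sin(s), dv = exp(2*s) ds: ∫ exp(2*s)*sin(s) ds = exp(2*s)*sin(s)/2 − (1/2)·I. Substituting back brings back I: I = exp(2*s)*sin(s)/4 + exp(2*s)*cos(s)/2 − (1/4)·I.
Solving for I: (1 + 1/4)·I equals the remaining terms, so I = (4/5)·(exp(2*s)*sin(s)/4 + exp(2*s)*cos(s)/2).

exp(2*s)*sin(s)/5 + 2*exp(2*s)*cos(s)/5 + C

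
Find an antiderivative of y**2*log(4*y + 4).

Use integration by parts with u = log(4*y + 4), dv = y**2 dy.
Then du = 4/(4*y + 4) dy and v = y**3/3.

y**3*log(4*y + 4)/3 - y**3/9 + y**2/6 - y/3 + log(y + 1)/3 + C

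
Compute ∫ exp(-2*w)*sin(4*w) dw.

-exp(-2*w)*sin(4*w)/10 - exp(-2*w)*cos(4*w)/5 + C

Let I denote the integral. Integrate by parts with u = sin(4*w), dv = exp(-2*w) dw, so v = -exp(-2*w)/2: I = -exp(-2*w)*sin(4*w)/2 + 2·∫ exp(-2*w)*cos(4*w) dw.
Apply parts again with u = cos(4*w), dv = exp(-2*w) dw: ∫ exp(-2*w)*cos(4*w) dw = -exp(-2*w)*cos(4*w)/2 − 2·I. Substituting back brings back I: I = -exp(-2*w)*sin(4*w)/2 - exp(-2*w)*cos(4*w) − 4·I.
Solving for I: (1 + 4)·I equals the remaining terms, so I = (1/5)·(-exp(-2*w)*sin(4*w)/2 - exp(-2*w)*cos(4*w)).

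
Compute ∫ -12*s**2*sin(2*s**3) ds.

Let u = 2*s**3, so du = (6*s**2) ds.
Rewriting, the integral becomes -2·∫ sin(u) du = -2·-cos(u).
Substituting back, u = 2*s**3.

2*cos(2*s**3) + C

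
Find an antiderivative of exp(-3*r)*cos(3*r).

Let I denote the integral. Integrate by parts with u = cos(3*r), dv = exp(-3*r) dr, so v = -exp(-3*r)/3: I = -exp(-3*r)*cos(3*r)/3 − ∫ exp(-3*r)*sin(3*r) dr.
Apply parts again with u = sin(3*r), dv = exp(-3*r) dr: ∫ exp(-3*r)*sin(3*r) dr = -exp(-3*r)*sin(3*r)/3 + I. Substituting back brings back I: I = exp(-3*r)*sin(3*r)/3 - exp(-3*r)*cos(3*r)/3 − I.
Solving for I: (1 + 1)·I equals the remaining terms, so I = (1/2)·(exp(-3*r)*sin(3*r)/3 - exp(-3*r)*cos(3*r)/3).

exp(-3*r)*sin(3*r)/6 - exp(-3*r)*cos(3*r)/6 + C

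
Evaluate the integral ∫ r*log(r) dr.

r**2*log(r)/2 - r**2/4 + C

Use integration by parts with u = log(r), dv = r dr.
Then du = 1/r dr and v = r**2/2.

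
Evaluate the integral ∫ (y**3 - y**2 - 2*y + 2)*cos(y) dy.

Use integration by parts with u = y**3 - y**2 - 2*y + 2, dv = cos(y) dy, so v = sin(y).
Apply parts 3 times (tabular method): alternate signs, differentiate u down to 0, integrate dv up.

y**3*sin(y) - y**2*sin(y) + 3*y**2*cos(y) - 8*y*sin(y) - 2*y*cos(y) + 4*sin(y) - 8*cos(y) + C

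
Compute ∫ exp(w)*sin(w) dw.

Let I denote the integral. Integrate by parts with u = sin(w), dv = exp(w) dw, so v = exp(w): I = exp(w)*sin(w) − ∫ exp(w)*cos(w) dw.
Apply parts again with u = cos(w), dv = exp(w) dw: ∫ exp(w)*cos(w) dw = exp(w)*cos(w) + I. Substituting back brings back I: I = exp(w)*sin(w) - exp(w)*cos(w) − I.
Solving for I: (1 + 1)·I equals the remaining terms, so I = (1/2)·(exp(w)*sin(w) - exp(w)*cos(w)).

exp(w)*sin(w)/2 - exp(w)*cos(w)/2 + C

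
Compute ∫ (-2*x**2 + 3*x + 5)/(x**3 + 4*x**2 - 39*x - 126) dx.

-49*log(x - 6)/117 + 11*log(x + 3)/18 - 57*log(x + 7)/26 + C

Factor the denominator: (x - 6)*(x + 3)*(x + 7).
Partial-fraction decomposition: -57/(26*(x + 7)) + 11/(18*(x + 3)) - 49/(117*(x - 6)).
Integrate each term: A/(x−a) contributes A·log|x−a|.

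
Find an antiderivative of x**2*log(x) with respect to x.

x**3*log(x)/3 - x**3/9 + C

Use integration by parts with u = log(x), dv = x**2 dx.
Then du = 1/x dx and v = x**3/3.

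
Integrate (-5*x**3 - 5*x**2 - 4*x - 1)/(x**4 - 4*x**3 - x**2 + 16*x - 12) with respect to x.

-193*log(x - 3)/10 + 69*log(x - 2)/4 - 5*log(x - 1)/2 - 9*log(x + 2)/20 + C

Factor the denominator: (x - 3)*(x - 2)*(x - 1)*(x + 2).
Partial-fraction decomposition: -9/(20*(x + 2)) - 5/(2*(x - 1)) + 69/(4*(x - 2)) - 193/(10*(x - 3)).
Integrate each term: A/(x−a) contributes A·log|x−a|.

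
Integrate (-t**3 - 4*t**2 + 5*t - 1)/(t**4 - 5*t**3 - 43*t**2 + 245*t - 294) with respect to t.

-101*log(t - 7)/56 + 49*log(t - 3)/40 - log(t - 2)/3 - 37*log(t + 7)/420 + C

Factor the denominator: (t - 7)*(t - 3)*(t - 2)*(t + 7).
Partial-fraction decomposition: -37/(420*(t + 7)) - 1/(3*(t - 2)) + 49/(40*(t - 3)) - 101/(56*(t - 7)).
Integrate each term: A/(t−a) contributes A·log|t−a|.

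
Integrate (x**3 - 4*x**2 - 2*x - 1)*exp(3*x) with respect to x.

Use integration by parts with u = x**3 - 4*x**2 - 2*x - 1, dv = exp(3*x) dx, so v = exp(3*x)/3.
Apply parts 3 times (tabular method): alternate signs, differentiate u down to 0, integrate dv up.

(9*x**3 - 45*x**2 + 12*x - 13)*exp(3*x)/27 + C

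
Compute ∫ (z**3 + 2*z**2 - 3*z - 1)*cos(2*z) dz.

Use integration by parts with u = z**3 + 2*z**2 - 3*z - 1, dv = cos(2*z) dz, so v = sin(2*z)/2.
Apply parts 3 times (tabular method): alternate signs, differentiate u down to 0, integrate dv up.

z**3*sin(2*z)/2 + z**2*sin(2*z) + 3*z**2*cos(2*z)/4 - 9*z*sin(2*z)/4 + z*cos(2*z) - sin(2*z) - 9*cos(2*z)/8 + C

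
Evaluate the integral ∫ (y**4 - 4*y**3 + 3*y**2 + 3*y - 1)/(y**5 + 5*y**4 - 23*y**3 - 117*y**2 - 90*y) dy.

Factor the denominator: y*(y - 5)*(y + 1)*(y + 3)*(y + 6).
Partial-fraction decomposition: 2249/(990*(y + 6)) - 103/(72*(y + 3)) + 1/(15*(y + 1)) + 107/(1320*(y - 5)) + 1/(90*y).
Integrate each term: A/(y−a) contributes A·log|y−a|.

log(y)/90 + 107*log(y - 5)/1320 + log(y + 1)/15 - 103*log(y + 3)/72 + 2249*log(y + 6)/990 + C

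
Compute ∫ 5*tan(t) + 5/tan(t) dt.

Let u = tan(t), so du = (tan(t)**2 + 1) dt.
Rewriting, the integral becomes 5·∫ 1/u du = 5·log(u).
Substituting back, u = tan(t).

5*log(tan(t)) + C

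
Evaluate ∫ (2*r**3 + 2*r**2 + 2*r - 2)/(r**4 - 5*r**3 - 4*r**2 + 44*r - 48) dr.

83*log(r - 4)/14 - 209*log(r - 2)/50 + 44*log(r + 3)/175 + 13/(5*r - 10) + C

Factor the denominator: (r - 4)*(r - 2)**2*(r + 3).
Partial-fraction decomposition: 44/(175*(r + 3)) - 209/(50*(r - 2)) - 13/(5*(r - 2)**2) + 83/(14*(r - 4)).
Integrate each term; A/(r−a) gives A·log|r−a|; A/(r−a)² gives −A/(r−a).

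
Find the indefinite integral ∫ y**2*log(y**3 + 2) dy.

Let u = y**3 + 2, so du = (3*y**2) dy.
The integral becomes (1/3)·∫ log(u) du; integrate by parts with u′=log(u), dv′=du.

y**3*log(y**3 + 2)/3 - y**3/3 + 2*log(y**3 + 2)/3 + C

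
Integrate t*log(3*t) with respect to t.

t**2*(log(t) + log(3))/2 - t**2/4 + C

Use integration by parts with u = log(3*t), dv = t dt.
Then du = 1/t dt and v = t**2/2.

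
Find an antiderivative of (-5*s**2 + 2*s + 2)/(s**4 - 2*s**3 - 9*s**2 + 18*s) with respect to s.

Factor the denominator: s*(s - 3)*(s - 2)*(s + 3).
Partial-fraction decomposition: 49/(90*(s + 3)) + 7/(5*(s - 2)) - 37/(18*(s - 3)) + 1/(9*s).
Integrate each term: A/(s−a) contributes A·log|s−a|.

log(s)/9 - 37*log(s - 3)/18 + 7*log(s - 2)/5 + 49*log(s + 3)/90 + C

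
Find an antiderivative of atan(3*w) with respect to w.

w*atan(3*w) - log(9*w**2 + 1)/6 + C

Use integration by parts with u = arctan(3*w), dv = dw.
Then du = 3/(9*w**2 + 1) dw.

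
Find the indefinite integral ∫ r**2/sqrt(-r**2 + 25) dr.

Substitute r = 5·sin(θ), so dr = 5·cos(θ) dθ and the radical becomes sqrt(-r**2 + 25) = 5·cos(θ) by the Pythagorean identity.
Integrate the resulting trig expression in θ, then back-substitute θ = asin(r/5), sin(θ) = r/5, cos(θ) = sqrt(-r**2 + 25)/5 (absorbing any constant into C).

-r*sqrt(-r**2 + 25)/2 + 25*asin(r/5)/2 + C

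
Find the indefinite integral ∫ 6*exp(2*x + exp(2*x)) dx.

Let u = exp(2*x), so du = (2*exp(2*x)) dx.
Rewriting, the integral becomes 3·∫ e^u du = 3·e^u.
Substituting back, u = exp(2*x).

3*exp(exp(2*x)) + C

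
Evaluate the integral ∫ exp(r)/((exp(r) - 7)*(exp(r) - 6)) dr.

Let u = e^r, du = e^r dr.
The integral becomes ∫ du/((u-6)(u-7)); decompose into partial fractions.

log(exp(r) - 7) - log(exp(r) - 6) + C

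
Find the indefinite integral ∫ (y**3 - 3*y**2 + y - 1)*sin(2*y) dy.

Use integration by parts with u = y**3 - 3*y**2 + y - 1, dv = sin(2*y) dy, so v = -cos(2*y)/2.
Apply parts 3 times (tabular method): alternate signs, differentiate u down to 0, integrate dv up.

-y**3*cos(2*y)/2 + 3*y**2*sin(2*y)/4 + 3*y**2*cos(2*y)/2 - 3*y*sin(2*y)/2 + y*cos(2*y)/4 - sin(2*y)/8 - cos(2*y)/4 + C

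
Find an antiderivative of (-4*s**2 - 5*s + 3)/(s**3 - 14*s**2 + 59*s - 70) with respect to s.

Factor the denominator: (s - 7)*(s - 5)*(s - 2).
Partial-fraction decomposition: -23/(15*(s - 2)) + 61/(3*(s - 5)) - 114/(5*(s - 7)).
Integrate each term: A/(s−a) contributes A·log|s−a|.

-114*log(s - 7)/5 + 61*log(s - 5)/3 - 23*log(s - 2)/15 + C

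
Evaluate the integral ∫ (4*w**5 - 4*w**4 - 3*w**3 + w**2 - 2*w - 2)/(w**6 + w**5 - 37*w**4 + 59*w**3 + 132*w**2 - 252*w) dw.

log(w)/126 + 2749*log(w - 3)/2250 + 19*log(w - 2)/36 - 81*log(w + 2)/500 + 37871*log(w + 7)/15750 - 284/(75*w - 225) + C

Factor the denominator: w*(w - 3)**2*(w - 2)*(w + 2)*(w + 7).
Partial-fraction decomposition: 37871/(15750*(w + 7)) - 81/(500*(w + 2)) + 19/(36*(w - 2)) + 2749/(2250*(w - 3)) + 284/(75*(w - 3)**2) + 1/(126*w).
Integrate each term; A/(w−a) gives A·log|w−a|; A/(w−a)² gives −A/(w−a).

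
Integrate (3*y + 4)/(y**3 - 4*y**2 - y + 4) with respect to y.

Factor the denominator: (y - 4)*(y - 1)*(y + 1).
Partial-fraction decomposition: 1/(10*(y + 1)) - 7/(6*(y - 1)) + 16/(15*(y - 4)).
Integrate each term: A/(y−a) contributes A·log|y−a|.

16*log(y - 4)/15 - 7*log(y - 1)/6 + log(y + 1)/10 + C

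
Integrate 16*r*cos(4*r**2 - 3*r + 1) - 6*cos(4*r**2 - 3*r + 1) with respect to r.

Let u = 4*r**2 - 3*r + 1, so du = (8*r - 3) dr.
Rewriting, the integral becomes 2·∫ cos(u) du = 2·sin(u).
Substituting back, u = 4*r**2 - 3*r + 1.

2*sin(4*r**2 - 3*r + 1) + C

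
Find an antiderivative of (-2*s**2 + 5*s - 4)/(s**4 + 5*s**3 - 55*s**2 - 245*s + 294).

Factor the denominator: (s - 7)*(s - 1)*(s + 6)*(s + 7).
Partial-fraction decomposition: 137/(112*(s + 7)) - 106/(91*(s + 6)) + 1/(336*(s - 1)) - 67/(1092*(s - 7)).
Integrate each term: A/(s−a) contributes A·log|s−a|.

-67*log(s - 7)/1092 + log(s - 1)/336 - 106*log(s + 6)/91 + 137*log(s + 7)/112 + C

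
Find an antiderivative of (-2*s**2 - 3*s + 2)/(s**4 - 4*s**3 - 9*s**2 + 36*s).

-3*log(s - 4)/2 + 25*log(s - 3)/18 + log(s**2 + 3*s)/18 + C

Factor the denominator: s*(s - 4)*(s - 3)*(s + 3).
Partial-fraction decomposition: 1/(18*(s + 3)) + 25/(18*(s - 3)) - 3/(2*(s - 4)) + 1/(18*s).
Integrate each term: A/(s−a) contributes A·log|s−a|.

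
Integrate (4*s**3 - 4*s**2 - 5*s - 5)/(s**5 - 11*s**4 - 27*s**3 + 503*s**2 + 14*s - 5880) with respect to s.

Factor the denominator: (s - 7)**2*(s - 6)*(s + 4)*(s + 5).
Partial-fraction decomposition: -145/(396*(s + 5)) + 61/(242*(s + 4)) + 137/(22*(s - 6)) - 26629/(4356*(s - 7)) + 284/(33*(s - 7)**2).
Integrate each term; A/(s−a) gives A·log|s−a|; A/(s−a)² gives −A/(s−a).

-26629*log(s - 7)/4356 + 137*log(s - 6)/22 + 61*log(s + 4)/242 - 145*log(s + 5)/396 - 284/(33*s - 231) + C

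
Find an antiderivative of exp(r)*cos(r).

Let I denote the integral. Integrate by parts with u = cos(r), dv = exp(r) dr, so v = exp(r): I = exp(r)*cos(r) + ∫ exp(r)*sin(r) dr.
Apply parts again with u = sin(r), dv = exp(r) dr: ∫ exp(r)*sin(r) dr = exp(r)*sin(r) − I. Substituting back brings back I: I = exp(r)*sin(r) + exp(r)*cos(r) − I.
Solving for I: (1 + 1)·I equals the remaining terms, so I = (1/2)·(exp(r)*sin(r) + exp(r)*cos(r)).

exp(r)*sin(r)/2 + exp(r)*cos(r)/2 + C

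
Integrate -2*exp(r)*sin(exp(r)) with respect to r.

2*cos(exp(r)) + C

Let u = exp(r), so du = (exp(r)) dr.
Rewriting, the integral becomes -2·∫ sin(u) du = -2·-cos(u).
Substituting back, u = exp(r).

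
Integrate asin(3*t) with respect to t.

Use integration by parts with u = arcsin(3*t), dv = dt.
Then du = 3/sqrt(-9*t**2 + 1) dt.

t*asin(3*t) + sqrt(-9*t**2 + 1)/3 + C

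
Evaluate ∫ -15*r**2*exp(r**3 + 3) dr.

-5*exp(r**3 + 3) + C

Let u = r**3 + 3, so du = (3*r**2) dr.
Rewriting, the integral becomes -5·∫ e^u du = -5·e^u.
Substituting back, u = r**3 + 3.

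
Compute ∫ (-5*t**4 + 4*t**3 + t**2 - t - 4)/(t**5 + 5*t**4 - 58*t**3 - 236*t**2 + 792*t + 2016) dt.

Factor the denominator: (t - 6)*(t - 4)*(t + 2)*(t + 6)*(t + 7).
Partial-fraction decomposition: -205/(11*(t + 7)) + 3653/(240*(t + 6)) - 11/(96*(t + 2)) + 127/(165*(t - 4)) - 215/(96*(t - 6)).
Integrate each term: A/(t−a) contributes A·log|t−a|.

-215*log(t - 6)/96 + 127*log(t - 4)/165 - 11*log(t + 2)/96 + 3653*log(t + 6)/240 - 205*log(t + 7)/11 + C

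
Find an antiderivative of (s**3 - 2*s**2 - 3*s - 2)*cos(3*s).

Use integration by parts with u = s**3 - 2*s**2 - 3*s - 2, dv = cos(3*s) ds, so v = sin(3*s)/3.
Apply parts 3 times (tabular method): alternate signs, differentiate u down to 0, integrate dv up.

s**3*sin(3*s)/3 - 2*s**2*sin(3*s)/3 + s**2*cos(3*s)/3 - 11*s*sin(3*s)/9 - 4*s*cos(3*s)/9 - 14*sin(3*s)/27 - 11*cos(3*s)/27 + C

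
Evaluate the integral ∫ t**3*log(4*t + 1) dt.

Use integration by parts with u = log(4*t + 1), dv = t**3 dt.
Then du = 4/(4*t + 1) dt and v = t**4/4.

t**4*log(4*t + 1)/4 - t**4/16 + t**3/48 - t**2/128 + t/256 - log(4*t + 1)/1024 + C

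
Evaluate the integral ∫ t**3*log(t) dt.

Use integration by parts with u = log(t), dv = t**3 dt.
Then du = 1/t dt and v = t**4/4.

t**4*log(t)/4 - t**4/16 + C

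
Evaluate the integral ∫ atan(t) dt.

Use integration by parts with u = arctan(t), dv = dt.
Then du = 1/(t**2 + 1) dt.

t*atan(t) - log(t**2 + 1)/2 + C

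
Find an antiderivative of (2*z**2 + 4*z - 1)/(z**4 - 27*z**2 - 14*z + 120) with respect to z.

23*log(z - 5)/72 - log(z - 2)/6 + log(z + 3)/8 - 5*log(z + 4)/18 + C

Factor the denominator: (z - 5)*(z - 2)*(z + 3)*(z + 4).
Partial-fraction decomposition: -5/(18*(z + 4)) + 1/(8*(z + 3)) - 1/(6*(z - 2)) + 23/(72*(z - 5)).
Integrate each term: A/(z−a) contributes A·log|z−a|.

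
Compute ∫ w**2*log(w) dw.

w**3*log(w)/3 - w**3/9 + C

Use integration by parts with u = log(w), dv = w**2 dw.
Then du = 1/w dw and v = w**3/3.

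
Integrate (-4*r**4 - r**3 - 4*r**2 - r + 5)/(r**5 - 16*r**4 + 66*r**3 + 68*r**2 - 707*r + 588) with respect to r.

79*log(r - 7)/36 - 1151*log(r - 4)/189 + 5*log(r - 1)/432 - 13*log(r + 3)/112 + 2029/(36*r - 252) + C

Factor the denominator: (r - 7)**2*(r - 4)*(r - 1)*(r + 3).
Partial-fraction decomposition: -13/(112*(r + 3)) + 5/(432*(r - 1)) - 1151/(189*(r - 4)) + 79/(36*(r - 7)) - 2029/(36*(r - 7)**2).
Integrate each term; A/(r−a) gives A·log|r−a|; A/(r−a)² gives −A/(r−a).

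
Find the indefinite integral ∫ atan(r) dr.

Use integration by parts with u = arctan(r), dv = dr.
Then du = 1/(r**2 + 1) dr.

r*atan(r) - log(r**2 + 1)/2 + C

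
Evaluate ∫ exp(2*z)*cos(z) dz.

Let I denote the integral. Integrate by parts with u = cos(z), dv = exp(2*z) dz, so v = exp(2*z)/2: I = exp(2*z)*cos(z)/2 + (1/2)·∫ exp(2*z)*sin(z) dz.
Apply parts again with u = sin(z), dv = exp(2*z) dz: ∫ exp(2*z)*sin(z) dz = exp(2*z)*sin(z)/2 − (1/2)·I. Substituting back brings back I: I = exp(2*z)*sin(z)/4 + exp(2*z)*cos(z)/2 − (1/4)·I.
Solving for I: (1 + 1/4)·I equals the remaining terms, so I = (4/5)·(exp(2*z)*sin(z)/4 + exp(2*z)*cos(z)/2).

exp(2*z)*sin(z)/5 + 2*exp(2*z)*cos(z)/5 + C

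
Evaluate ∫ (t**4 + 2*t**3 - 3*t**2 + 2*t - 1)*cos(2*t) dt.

t**4*sin(2*t)/2 + t**3*sin(2*t) + t**3*cos(2*t) - 3*t**2*sin(2*t) + 3*t**2*cos(2*t)/2 - t*sin(2*t)/2 - 3*t*cos(2*t) + sin(2*t) - cos(2*t)/4 + C

Use integration by parts with u = t**4 + 2*t**3 - 3*t**2 + 2*t - 1, dv = cos(2*t) dt, so v = sin(2*t)/2.
Apply parts 4 times (tabular method): alternate signs, differentiate u down to 0, integrate dv up.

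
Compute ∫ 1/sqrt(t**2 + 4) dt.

log(t + sqrt(t**2 + 4)) + C

Substitute t = 2·tan(θ), so dt = 2·sec(θ)^2 dθ and the radical becomes sqrt(t**2 + 4) = 2·sec(θ) by the Pythagorean identity.
Integrate the resulting trig expression in θ, then back-substitute tan(θ) = t/2, sec(θ) = sqrt(t**2 + 4)/2 (absorbing any constant into C).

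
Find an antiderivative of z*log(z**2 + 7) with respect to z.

Let u = z**2 + 7, so du = (2*z) dz.
The integral becomes (1/2)·∫ log(u) du; integrate by parts with u′=log(u), dv′=du.

z**2*log(z**2 + 7)/2 - z**2/2 + 7*log(z**2 + 7)/2 + C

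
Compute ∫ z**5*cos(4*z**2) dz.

Let u = z², du = 2z dz; rewrite as (1/2)∫ u^2·cos(4u) du.
Now integrate by parts 2 times.

z**4*sin(4*z**2)/8 + z**2*cos(4*z**2)/16 - sin(4*z**2)/64 + C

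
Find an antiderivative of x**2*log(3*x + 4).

x**3*log(3*x + 4)/3 - x**3/9 + 2*x**2/9 - 16*x/27 + 64*log(3*x + 4)/81 + C

Use integration by parts with u = log(3*x + 4), dv = x**2 dx.
Then du = 3/(3*x + 4) dx and v = x**3/3.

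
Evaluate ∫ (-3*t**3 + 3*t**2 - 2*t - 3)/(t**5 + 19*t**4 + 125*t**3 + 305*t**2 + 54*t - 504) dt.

-log(t - 1)/224 - 37*log(t + 3)/16 + 49*log(t + 4)/6 - 255*log(t + 6)/14 + 1187*log(t + 7)/96 + C

Factor the denominator: (t - 1)*(t + 3)*(t + 4)*(t + 6)*(t + 7).
Partial-fraction decomposition: 1187/(96*(t + 7)) - 255/(14*(t + 6)) + 49/(6*(t + 4)) - 37/(16*(t + 3)) - 1/(224*(t - 1)).
Integrate each term: A/(t−a) contributes A·log|t−a|.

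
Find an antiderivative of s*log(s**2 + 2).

s**2*log(s**2 + 2)/2 - s**2/2 + log(s**2 + 2) + C

Let u = s**2 + 2, so du = (2*s) ds.
The integral becomes (1/2)·∫ log(u) du; integrate by parts with u′=log(u), dv′=du.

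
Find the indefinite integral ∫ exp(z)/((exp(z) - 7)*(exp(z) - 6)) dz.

log(exp(z) - 7) - log(exp(z) - 6) + C

Let u = e^z, du = e^z dz.
The integral becomes ∫ du/((u-7)(u-6)); decompose into partial fractions.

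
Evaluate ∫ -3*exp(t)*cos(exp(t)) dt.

-3*sin(exp(t)) + C

Let u = exp(t), so du = (exp(t)) dt.
Rewriting, the integral becomes -3·∫ cos(u) du = -3·sin(u).
Substituting back, u = exp(t).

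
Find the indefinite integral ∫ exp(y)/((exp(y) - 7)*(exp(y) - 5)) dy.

log(exp(y) - 7)/2 - log(exp(y) - 5)/2 + C

Let u = e^y, du = e^y dy.
The integral becomes ∫ du/((u-5)(u-7)); decompose into partial fractions.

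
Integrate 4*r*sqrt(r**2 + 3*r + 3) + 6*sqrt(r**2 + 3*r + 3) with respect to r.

Let u = r**2 + 3*r + 3, so du = (2*r + 3) dr.
Rewriting, the integral becomes 2·∫ √u du = 2·(2/3)u^(3/2).
Substituting back, u = r**2 + 3*r + 3.

4*(r**2 + 3*r + 3)**(3/2)/3 + C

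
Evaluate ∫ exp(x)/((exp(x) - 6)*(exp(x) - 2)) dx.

Let u = e^x, du = e^x dx.
The integral becomes ∫ du/((u-6)(u-2)); decompose into partial fractions.

log(exp(x) - 6)/4 - log(exp(x) - 2)/4 + C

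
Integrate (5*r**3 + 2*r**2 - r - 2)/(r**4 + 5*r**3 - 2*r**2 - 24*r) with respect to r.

Factor the denominator: r*(r - 2)*(r + 3)*(r + 4).
Partial-fraction decomposition: 143/(12*(r + 4)) - 116/(15*(r + 3)) + 11/(15*(r - 2)) + 1/(12*r).
Integrate each term: A/(r−a) contributes A·log|r−a|.

log(r)/12 + 11*log(r - 2)/15 - 116*log(r + 3)/15 + 143*log(r + 4)/12 + C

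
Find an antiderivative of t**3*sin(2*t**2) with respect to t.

Let u = t², du = 2t dt; rewrite as (1/2)∫ u^1·sin(2u) du.
Now integrate by parts 1 time.

-t**2*cos(2*t**2)/4 + sin(2*t**2)/8 + C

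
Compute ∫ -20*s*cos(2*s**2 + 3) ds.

Let u = 2*s**2 + 3, so du = (4*s) ds.
Rewriting, the integral becomes -5·∫ cos(u) du = -5·sin(u).
Substituting back, u = 2*s**2 + 3.

-5*sin(2*s**2 + 3) + C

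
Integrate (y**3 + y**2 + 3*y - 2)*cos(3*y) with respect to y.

Use integration by parts with u = y**3 + y**2 + 3*y - 2, dv = cos(3*y) dy, so v = sin(3*y)/3.
Apply parts 3 times (tabular method): alternate signs, differentiate u down to 0, integrate dv up.

y**3*sin(3*y)/3 + y**2*sin(3*y)/3 + y**2*cos(3*y)/3 + 7*y*sin(3*y)/9 + 2*y*cos(3*y)/9 - 20*sin(3*y)/27 + 7*cos(3*y)/27 + C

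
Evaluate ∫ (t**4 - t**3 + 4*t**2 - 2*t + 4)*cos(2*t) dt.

t**4*sin(2*t)/2 - t**3*sin(2*t)/2 + t**3*cos(2*t) + t**2*sin(2*t)/2 - 3*t**2*cos(2*t)/4 - t*sin(2*t)/4 + t*cos(2*t)/2 + 7*sin(2*t)/4 - cos(2*t)/8 + C

Use integration by parts with u = t**4 - t**3 + 4*t**2 - 2*t + 4, dv = cos(2*t) dt, so v = sin(2*t)/2.
Apply parts 4 times (tabular method): alternate signs, differentiate u down to 0, integrate dv up.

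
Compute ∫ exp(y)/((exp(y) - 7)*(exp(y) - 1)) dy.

log(exp(y) - 7)/6 - log(exp(y) - 1)/6 + C

Let u = e^y, du = e^y dy.
The integral becomes ∫ du/((u-7)(u-1)); decompose into partial fractions.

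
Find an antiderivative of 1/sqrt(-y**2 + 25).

Substitute y = 5·sin(θ), so dy = 5·cos(θ) dθ and the radical becomes sqrt(-y**2 + 25) = 5·cos(θ) by the Pythagorean identity.
Integrate the resulting trig expression in θ, then back-substitute θ = asin(y/5), sin(θ) = y/5, cos(θ) = sqrt(-y**2 + 25)/5 (absorbing any constant into C).

asin(y/5) + C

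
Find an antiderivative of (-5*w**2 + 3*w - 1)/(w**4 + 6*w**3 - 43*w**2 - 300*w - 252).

-225*log(w - 7)/1352 + 9*log(w + 1)/200 + 513*log(w + 6)/4225 + 199/(65*w + 390) + C

Factor the denominator: (w - 7)*(w + 1)*(w + 6)**2.
Partial-fraction decomposition: 513/(4225*(w + 6)) - 199/(65*(w + 6)**2) + 9/(200*(w + 1)) - 225/(1352*(w - 7)).
Integrate each term; A/(w−a) gives A·log|w−a|; A/(w−a)² gives −A/(w−a).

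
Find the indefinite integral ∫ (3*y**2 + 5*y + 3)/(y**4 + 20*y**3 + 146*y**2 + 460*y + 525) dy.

15*log(y + 3)/16 + 25*log(y + 5)/4 - 115*log(y + 7)/16 + 53/(4*y + 20) + C

Factor the denominator: (y + 3)*(y + 5)**2*(y + 7).
Partial-fraction decomposition: -115/(16*(y + 7)) + 25/(4*(y + 5)) - 53/(4*(y + 5)**2) + 15/(16*(y + 3)).
Integrate each term; A/(y−a) gives A·log|y−a|; A/(y−a)² gives −A/(y−a).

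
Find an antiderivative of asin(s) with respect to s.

Use integration by parts with u = arcsin(s), dv = ds.
Then du = 1/sqrt(-s**2 + 1) ds.

s*asin(s) + sqrt(-s**2 + 1) + C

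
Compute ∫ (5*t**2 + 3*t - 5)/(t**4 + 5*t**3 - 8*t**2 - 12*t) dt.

Factor the denominator: t*(t - 2)*(t + 1)*(t + 6).
Partial-fraction decomposition: -157/(240*(t + 6)) - 1/(5*(t + 1)) + 7/(16*(t - 2)) + 5/(12*t).
Integrate each term: A/(t−a) contributes A·log|t−a|.

5*log(t)/12 + 7*log(t - 2)/16 - log(t + 1)/5 - 157*log(t + 6)/240 + C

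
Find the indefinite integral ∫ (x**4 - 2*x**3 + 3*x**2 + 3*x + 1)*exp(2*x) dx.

(x**4 - 4*x**3 + 9*x**2 - 6*x + 4)*exp(2*x)/2 + C

Use integration by parts with u = x**4 - 2*x**3 + 3*x**2 + 3*x + 1, dv = exp(2*x) dx, so v = exp(2*x)/2.
Apply parts 4 times (tabular method): alternate signs, differentiate u down to 0, integrate dv up.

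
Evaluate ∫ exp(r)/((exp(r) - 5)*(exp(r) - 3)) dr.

Let u = e^r, du = e^r dr.
The integral becomes ∫ du/((u-3)(u-5)); decompose into partial fractions.

log(exp(r) - 5)/2 - log(exp(r) - 3)/2 + C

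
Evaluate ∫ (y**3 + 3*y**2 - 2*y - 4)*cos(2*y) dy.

Use integration by parts with u = y**3 + 3*y**2 - 2*y - 4, dv = cos(2*y) dy, so v = sin(2*y)/2.
Apply parts 3 times (tabular method): alternate signs, differentiate u down to 0, integrate dv up.

y**3*sin(2*y)/2 + 3*y**2*sin(2*y)/2 + 3*y**2*cos(2*y)/4 - 7*y*sin(2*y)/4 + 3*y*cos(2*y)/2 - 11*sin(2*y)/4 - 7*cos(2*y)/8 + C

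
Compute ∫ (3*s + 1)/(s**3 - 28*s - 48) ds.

Factor the denominator: (s - 6)*(s + 2)*(s + 4).
Partial-fraction decomposition: -11/(20*(s + 4)) + 5/(16*(s + 2)) + 19/(80*(s - 6)).
Integrate each term: A/(s−a) contributes A·log|s−a|.

19*log(s - 6)/80 + 5*log(s + 2)/16 - 11*log(s + 4)/20 + C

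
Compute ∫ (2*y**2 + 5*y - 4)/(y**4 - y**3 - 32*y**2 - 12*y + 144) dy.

Factor the denominator: (y - 6)*(y - 2)*(y + 3)*(y + 4).
Partial-fraction decomposition: -2/(15*(y + 4)) - 1/(45*(y + 3)) - 7/(60*(y - 2)) + 49/(180*(y - 6)).
Integrate each term: A/(y−a) contributes A·log|y−a|.

49*log(y - 6)/180 - 7*log(y - 2)/60 - log(y + 3)/45 - 2*log(y + 4)/15 + C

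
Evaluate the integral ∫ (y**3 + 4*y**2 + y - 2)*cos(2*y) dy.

Use integration by parts with u = y**3 + 4*y**2 + y - 2, dv = cos(2*y) dy, so v = sin(2*y)/2.
Apply parts 3 times (tabular method): alternate signs, differentiate u down to 0, integrate dv up.

y**3*sin(2*y)/2 + 2*y**2*sin(2*y) + 3*y**2*cos(2*y)/4 - y*sin(2*y)/4 + 2*y*cos(2*y) - 2*sin(2*y) - cos(2*y)/8 + C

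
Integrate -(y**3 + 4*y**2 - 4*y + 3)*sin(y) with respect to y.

y**3*cos(y) - 3*y**2*sin(y) + 4*y**2*cos(y) - 8*y*sin(y) - 10*y*cos(y) + 10*sin(y) - 5*cos(y) + C

Use integration by parts with u = y**3 + 4*y**2 - 4*y + 3, dv = -sin(y) dy, so v = cos(y).
Apply parts 3 times (tabular method): alternate signs, differentiate u down to 0, integrate dv up.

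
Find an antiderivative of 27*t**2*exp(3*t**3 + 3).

3*exp(3*t**3 + 3) + C

Let u = 3*t**3 + 3, so du = (9*t**2) dt.
Rewriting, the integral becomes 3·∫ e^u du = 3·e^u.
Substituting back, u = 3*t**3 + 3.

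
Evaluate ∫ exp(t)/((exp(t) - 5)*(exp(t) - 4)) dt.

log(exp(t) - 5) - log(exp(t) - 4) + C

Let u = e^t, du = e^t dt.
The integral becomes ∫ du/((u-5)(u-4)); decompose into partial fractions.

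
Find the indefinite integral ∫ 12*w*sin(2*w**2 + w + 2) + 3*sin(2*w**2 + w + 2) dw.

-3*cos(2*w**2 + w + 2) + C

Let u = 2*w**2 + w + 2, so du = (4*w + 1) dw.
Rewriting, the integral becomes 3·∫ sin(u) du = 3·-cos(u).
Substituting back, u = 2*w**2 + w + 2.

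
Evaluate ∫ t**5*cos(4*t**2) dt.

Let u = t², du = 2t dt; rewrite as (1/2)∫ u^2·cos(4u) du.
Now integrate by parts 2 times.

t**4*sin(4*t**2)/8 + t**2*cos(4*t**2)/16 - sin(4*t**2)/64 + C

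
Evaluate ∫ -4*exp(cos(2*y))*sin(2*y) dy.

Let u = cos(2*y), so du = (-2*sin(2*y)) dy.
Rewriting, the integral becomes 2·∫ e^u du = 2·e^u.
Substituting back, u = cos(2*y).

2*exp(cos(2*y)) + C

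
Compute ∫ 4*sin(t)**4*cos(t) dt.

4*sin(t)**5/5 + C

Let u = sin(t), so du = (cos(t)) dt.
Rewriting, the integral becomes 4·∫ u^4 du = 4·u^5/5.
Substituting back, u = sin(t).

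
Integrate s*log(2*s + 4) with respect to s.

Use integration by parts with u = log(2*s + 4), dv = s ds.
Then du = 2/(2*s + 4) ds and v = s**2/2.

s**2*log(2*s + 4)/2 - s**2/4 + s - 2*log(s + 2) + C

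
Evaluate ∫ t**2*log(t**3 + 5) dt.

t**3*log(t**3 + 5)/3 - t**3/3 + 5*log(t**3 + 5)/3 + C

Let u = t**3 + 5, so du = (3*t**2) dt.
The integral becomes (1/3)·∫ log(u) du; integrate by parts with u′=log(u), dv′=du.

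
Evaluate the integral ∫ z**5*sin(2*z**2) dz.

-z**4*cos(2*z**2)/4 + z**2*sin(2*z**2)/4 + cos(2*z**2)/8 + C

Let u = z², du = 2z dz; rewrite as (1/2)∫ u^2·sin(2u) du.
Now integrate by parts 2 times.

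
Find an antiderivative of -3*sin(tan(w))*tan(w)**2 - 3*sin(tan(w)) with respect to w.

Let u = tan(w), so du = (tan(w)**2 + 1) dw.
Rewriting, the integral becomes -3·∫ sin(u) du = -3·-cos(u).
Substituting back, u = tan(w).

3*cos(tan(w)) + C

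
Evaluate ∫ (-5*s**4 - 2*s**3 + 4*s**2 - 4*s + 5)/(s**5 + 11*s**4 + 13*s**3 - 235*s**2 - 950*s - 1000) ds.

-47*log(s - 5)/90 + 5*log(s + 2)/18 - 1067*log(s + 4)/18 + 4907*log(s + 5)/90 - 275/(3*s + 15) + C

Factor the denominator: (s - 5)*(s + 2)*(s + 4)*(s + 5)**2.
Partial-fraction decomposition: 4907/(90*(s + 5)) + 275/(3*(s + 5)**2) - 1067/(18*(s + 4)) + 5/(18*(s + 2)) - 47/(90*(s - 5)).
Integrate each term; A/(s−a) gives A·log|s−a|; A/(s−a)² gives −A/(s−a).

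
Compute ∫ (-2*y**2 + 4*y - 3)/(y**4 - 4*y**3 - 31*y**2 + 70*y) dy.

Factor the denominator: y*(y - 7)*(y - 2)*(y + 5).
Partial-fraction decomposition: 73/(420*(y + 5)) + 3/(70*(y - 2)) - 73/(420*(y - 7)) - 3/(70*y).
Integrate each term: A/(y−a) contributes A·log|y−a|.

-3*log(y)/70 - 73*log(y - 7)/420 + 3*log(y - 2)/70 + 73*log(y + 5)/420 + C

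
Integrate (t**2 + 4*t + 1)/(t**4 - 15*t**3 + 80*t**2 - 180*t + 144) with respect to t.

Factor the denominator: (t - 6)*(t - 4)*(t - 3)*(t - 2).
Partial-fraction decomposition: -13/(8*(t - 2)) + 22/(3*(t - 3)) - 33/(4*(t - 4)) + 61/(24*(t - 6)).
Integrate each term: A/(t−a) contributes A·log|t−a|.

61*log(t - 6)/24 - 33*log(t - 4)/4 + 22*log(t - 3)/3 - 13*log(t - 2)/8 + C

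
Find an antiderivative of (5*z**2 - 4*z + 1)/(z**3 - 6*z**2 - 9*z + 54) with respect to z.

157*log(z - 6)/27 - 17*log(z - 3)/9 + 29*log(z + 3)/27 + C

Factor the denominator: (z - 6)*(z - 3)*(z + 3).
Partial-fraction decomposition: 29/(27*(z + 3)) - 17/(9*(z - 3)) + 157/(27*(z - 6)).
Integrate each term: A/(z−a) contributes A·log|z−a|.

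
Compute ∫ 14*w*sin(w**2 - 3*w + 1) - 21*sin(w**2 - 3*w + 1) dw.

Let u = w**2 - 3*w + 1, so du = (2*w - 3) dw.
Rewriting, the integral becomes 7·∫ sin(u) du = 7·-cos(u).
Substituting back, u = w**2 - 3*w + 1.

-7*cos(w**2 - 3*w + 1) + C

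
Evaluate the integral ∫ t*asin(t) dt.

Use integration by parts with u = arcsin(t), dv = t dt.
Then du = 1/sqrt(-t**2 + 1) dt.

t**2*asin(t)/2 + t*sqrt(-t**2 + 1)/4 - asin(t)/4 + C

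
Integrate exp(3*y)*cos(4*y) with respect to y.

Let I denote the integral. Integrate by parts with u = cos(4*y), dv = exp(3*y) dy, so v = exp(3*y)/3: I = exp(3*y)*cos(4*y)/3 + (4/3)·∫ exp(3*y)*sin(4*y) dy.
Apply parts again with u = sin(4*y), dv = exp(3*y) dy: ∫ exp(3*y)*sin(4*y) dy = exp(3*y)*sin(4*y)/3 − (4/3)·I. Substituting back brings back I: I = 4*exp(3*y)*sin(4*y)/9 + exp(3*y)*cos(4*y)/3 − (16/9)·I.
Solving for I: (1 + 16/9)·I equals the remaining terms, so I = (9/25)·(4*exp(3*y)*sin(4*y)/9 + exp(3*y)*cos(4*y)/3).

4*exp(3*y)*sin(4*y)/25 + 3*exp(3*y)*cos(4*y)/25 + C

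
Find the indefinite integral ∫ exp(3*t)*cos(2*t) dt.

2*exp(3*t)*sin(2*t)/13 + 3*exp(3*t)*cos(2*t)/13 + C

Let I denote the integral. Integrate by parts with u = cos(2*t), dv = exp(3*t) dt, so v = exp(3*t)/3: I = exp(3*t)*cos(2*t)/3 + (2/3)·∫ exp(3*t)*sin(2*t) dt.
Apply parts again with u = sin(2*t), dv = exp(3*t) dt: ∫ exp(3*t)*sin(2*t) dt = exp(3*t)*sin(2*t)/3 − (2/3)·I. Substituting back brings back I: I = 2*exp(3*t)*sin(2*t)/9 + exp(3*t)*cos(2*t)/3 − (4/9)·I.
Solving for I: (1 + 4/9)·I equals the remaining terms, so I = (9/13)·(2*exp(3*t)*sin(2*t)/9 + exp(3*t)*cos(2*t)/3).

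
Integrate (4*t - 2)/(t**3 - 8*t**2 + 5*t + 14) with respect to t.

13*log(t - 7)/20 - 2*log(t - 2)/5 - log(t + 1)/4 + C

Factor the denominator: (t - 7)*(t - 2)*(t + 1).
Partial-fraction decomposition: -1/(4*(t + 1)) - 2/(5*(t - 2)) + 13/(20*(t - 7)).
Integrate each term: A/(t−a) contributes A·log|t−a|.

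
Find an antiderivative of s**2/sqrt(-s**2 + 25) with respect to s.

Substitute s = 5·sin(θ), so ds = 5·cos(θ) dθ and the radical becomes sqrt(-s**2 + 25) = 5·cos(θ) by the Pythagorean identity.
Integrate the resulting trig expression in θ, then back-substitute θ = asin(s/5), sin(θ) = s/5, cos(θ) = sqrt(-s**2 + 25)/5 (absorbing any constant into C).

-s*sqrt(-s**2 + 25)/2 + 25*asin(s/5)/2 + C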